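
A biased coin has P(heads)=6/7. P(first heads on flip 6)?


Geometric: P(X=6) = (1-p)^(k-1)×p = (1/7)^5×6/7 = 6/117649

P(X=6) = 6/117649 ≈ 0.01%


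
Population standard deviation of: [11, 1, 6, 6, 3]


Mean = 27/5
  (11-27/5)²=784/25
  (1-27/5)²=484/25
  (6-27/5)²=9/25
  (6-27/5)²=9/25
  (3-27/5)²=144/25
Σ(x-μ)² = 286/5
σ² = (286/5)/5 = 286/25

σ = √(286/25) ≈ 3.3823


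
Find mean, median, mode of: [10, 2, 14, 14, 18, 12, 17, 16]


Sorted: [2, 10, 12, 14, 14, 16, 17, 18]
Mean = 103/8
Median = 14
Freq: {10: 1, 2: 1, 14: 2, 18: 1, 12: 1, 17: 1, 16: 1}
Mode: [14]

Mean=103/8, Median=14, Mode=14


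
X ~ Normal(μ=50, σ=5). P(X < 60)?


z = (60-50)/5 = 2.0
P(Z < 2.0) = 0.9772

P(X < 60) ≈ 0.9772


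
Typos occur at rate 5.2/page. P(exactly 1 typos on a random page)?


Poisson(λ=5.2): P(X=1) = e^(-λ)×λ^k/k!
= e^(-5.2) × 5.2^1 / 1!
≈ 0.005516564421 × 5.2 / 1 ≈ 0.028686

P(X=1) ≈ 0.028686 ≈ 2.87%


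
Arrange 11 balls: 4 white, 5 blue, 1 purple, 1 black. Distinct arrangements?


11!/(4!×5!×1!×1!) = 13860

13860


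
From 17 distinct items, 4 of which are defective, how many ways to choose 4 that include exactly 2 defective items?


Choose 2 of the 4 defective items and 2 of the other 13 items:
C(4,2)×C(13,2) = 6×78 = 468

468


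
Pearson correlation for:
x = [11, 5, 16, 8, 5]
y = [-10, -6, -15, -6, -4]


n=5, Σx=45, Σy=-41, Σxy=-448, Σx²=491, Σy²=413
r = (5×(-448) - 45×(-41))/√((5×491 - 45²)(5×413 - (-41)²))
= -395/√(430×384) = -395/√165120 ≈ -395/406.3496 ≈ -0.9721

r ≈ -0.9721


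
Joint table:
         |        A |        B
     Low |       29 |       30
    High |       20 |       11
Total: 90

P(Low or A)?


P(Low∨A) = P(Low) + P(A) - P(Low∧A)
= (59 + 49 - 29)/90 = 79/90

P = 79/90 ≈ 87.78%


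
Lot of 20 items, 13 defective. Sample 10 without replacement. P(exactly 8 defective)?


Hypergeometric: C(13,8)×C(7,2)/C(20,10)
= 1287×21/184756 = 189/1292

P(X=8) = 189/1292 ≈ 14.63%


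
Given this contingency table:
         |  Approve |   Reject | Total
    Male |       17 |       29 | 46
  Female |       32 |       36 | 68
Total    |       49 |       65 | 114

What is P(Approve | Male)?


P(Approve | Male) = 17/(17+29) = 17/46

P(Approve|Male) = 17/46 ≈ 36.96%


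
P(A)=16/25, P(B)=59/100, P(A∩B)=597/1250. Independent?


P(A)×P(B) = 236/625
P(A∩B) = 597/1250
Not equal → NOT independent

No, not independent


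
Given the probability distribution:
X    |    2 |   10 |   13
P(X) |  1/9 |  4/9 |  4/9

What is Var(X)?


E[X] = 94/9
E[X²] = 120
Var(X) = E[X²] - (E[X])² = 120 - 8836/81 = 884/81

Var(X) = 884/81 ≈ 10.9136


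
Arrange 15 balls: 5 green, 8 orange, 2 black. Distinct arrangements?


15!/(5!×8!×2!) = 135135

135135


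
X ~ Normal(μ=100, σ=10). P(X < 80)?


z = (80-100)/10 = -2.0
P(Z < -2.0) = 0.0228

P(X < 80) ≈ 0.0228


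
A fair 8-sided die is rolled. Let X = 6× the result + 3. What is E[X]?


E[die] = (1+8)/2 = 9/2
E[X] = 6×9/2 + 3 = 30

E[X] = 30


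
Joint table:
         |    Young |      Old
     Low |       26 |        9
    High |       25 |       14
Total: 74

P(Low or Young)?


P(Low∨Young) = P(Low) + P(Young) - P(Low∧Young)
= (35 + 51 - 26)/74 = 60/74 = 30/37

P = 30/37 ≈ 81.08%


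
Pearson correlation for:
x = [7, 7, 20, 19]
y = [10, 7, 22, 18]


n=4, Σx=53, Σy=57, Σxy=901, Σx²=859, Σy²=957
r = (4×901 - 53×57)/√((4×859 - 53²)(4×957 - 57²))
= 583/√(627×579) = 583/√363033 ≈ 583/602.5222 ≈ 0.9676

r ≈ 0.9676


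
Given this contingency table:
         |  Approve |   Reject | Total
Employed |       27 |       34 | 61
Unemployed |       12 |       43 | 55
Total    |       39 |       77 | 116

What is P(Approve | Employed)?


P(Approve | Employed) = 27/(27+34) = 27/61

P(Approve|Employed) = 27/61 ≈ 44.26%


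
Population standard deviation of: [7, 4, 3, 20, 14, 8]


Mean = 56/6 = 28/3
  (7-28/3)²=49/9
  (4-28/3)²=256/9
  (3-28/3)²=361/9
  (20-28/3)²=1024/9
  (14-28/3)²=196/9
  (8-28/3)²=16/9
Σ(x-μ)² = 634/3
σ² = (634/3)/6 = 317/9

σ = √(317/9) ≈ 5.9348


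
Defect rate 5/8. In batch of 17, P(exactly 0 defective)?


Binomial: P(X=0) = C(17,0)×p^0×(1-p)^17
= 1 × 1 × 129140163/2251799813685248 = 129140163/2251799813685248

P(X=0) = 129140163/2251799813685248 ≈ 0.00%


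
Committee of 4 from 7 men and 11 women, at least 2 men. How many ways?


Count by #men:
  2M,2W: C(7,2)×C(11,2)=1155
  3M,1W: C(7,3)×C(11,1)=385
  4M,0W: C(7,4)×C(11,0)=35
Total = 1575

1575


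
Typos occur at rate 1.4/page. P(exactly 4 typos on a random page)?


Poisson(λ=1.4): P(X=4) = e^(-λ)×λ^k/k!
= e^(-1.4) × 1.4^4 / 4!
≈ 0.2465969639 × 3.8416 / 24 ≈ 0.039472

P(X=4) ≈ 0.039472 ≈ 3.95%


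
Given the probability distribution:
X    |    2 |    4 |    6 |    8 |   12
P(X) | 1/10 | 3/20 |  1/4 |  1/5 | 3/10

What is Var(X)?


E[X] = 15/2
E[X²] = 339/5
Var(X) = E[X²] - (E[X])² = 339/5 - 225/4 = 231/20

Var(X) = 231/20 ≈ 11.5500


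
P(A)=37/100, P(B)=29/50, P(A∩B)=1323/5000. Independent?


P(A)×P(B) = 1073/5000
P(A∩B) = 1323/5000
Not equal → NOT independent

No, not independent


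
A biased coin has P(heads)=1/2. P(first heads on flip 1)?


Geometric: P(X=1) = (1-p)^(k-1)×p = (1/2)^0×1/2 = 1/2

P(X=1) = 1/2 ≈ 50.00%


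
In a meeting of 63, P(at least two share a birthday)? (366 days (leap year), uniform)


P(all different) = Π(366-i)/366 for i=0..62
= 0.003452
P(match) = 1 - 0.003452 = 0.996548

P ≈ 0.9965 ≈ 99.65%


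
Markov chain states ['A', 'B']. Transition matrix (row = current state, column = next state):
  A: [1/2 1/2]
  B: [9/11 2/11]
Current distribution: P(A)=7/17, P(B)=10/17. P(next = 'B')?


P(next=B) = Σᵢ P(now=i)×P(i→B)
= 7/17×1/2 + 10/17×2/11
= 7/34 + 20/187 = 117/374

P = 117/374 ≈ 0.3128


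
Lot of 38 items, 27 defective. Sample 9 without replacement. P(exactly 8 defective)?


Hypergeometric: C(27,8)×C(11,1)/C(38,9)
= 2220075×11/163011640 = 444015/2963848

P(X=8) = 444015/2963848 ≈ 14.98%


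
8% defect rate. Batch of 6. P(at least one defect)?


P(all good) = (23/25)^6 = 148035889/244140625
P(≥1 defect) = 96104736/244140625

P = 96104736/244140625 ≈ 39.36%


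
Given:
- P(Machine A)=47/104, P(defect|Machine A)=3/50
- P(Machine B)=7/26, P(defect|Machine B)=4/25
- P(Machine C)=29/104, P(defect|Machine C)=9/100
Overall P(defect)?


P(B) = Σ P(B|Aᵢ)×P(Aᵢ)
  3/50×47/104 = 141/5200
  4/25×7/26 = 14/325
  9/100×29/104 = 261/10400
Sum = 991/10400

P(defect) = 991/10400 ≈ 9.53%


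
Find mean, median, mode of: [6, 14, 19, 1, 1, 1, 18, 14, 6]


Sorted: [1, 1, 1, 6, 6, 14, 14, 18, 19]
Mean = 80/9
Median = 6
Freq: {6: 2, 14: 2, 19: 1, 1: 3, 18: 1}
Mode: [1]

Mean=80/9, Median=6, Mode=1


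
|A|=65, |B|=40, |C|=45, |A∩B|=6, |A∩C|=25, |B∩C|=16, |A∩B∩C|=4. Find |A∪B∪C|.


|A∪B∪C| = 65+40+45-6-25-16+4 = 107

|A∪B∪C| = 107


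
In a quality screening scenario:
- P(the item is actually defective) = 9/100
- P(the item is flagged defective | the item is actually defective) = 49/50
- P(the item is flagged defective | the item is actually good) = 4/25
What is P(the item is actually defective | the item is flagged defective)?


Using Bayes' theorem:
P(A|B) = P(B|A)·P(A) / P(B)

P(the item is flagged defective) = 49/50 × 9/100 + 4/25 × 91/100
= 441/5000 + 91/625 = 1169/5000

P(the item is actually defective|the item is flagged defective) = (441/5000) / (1169/5000) = 63/167

P(the item is actually defective|the item is flagged defective) = 63/167 ≈ 37.72%


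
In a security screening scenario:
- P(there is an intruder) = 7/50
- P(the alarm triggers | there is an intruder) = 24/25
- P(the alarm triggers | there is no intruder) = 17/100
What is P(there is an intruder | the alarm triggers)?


Using Bayes' theorem:
P(A|B) = P(B|A)·P(A) / P(B)

P(the alarm triggers) = 24/25 × 7/50 + 17/100 × 43/50
= 84/625 + 731/5000 = 1403/5000

P(there is an intruder|the alarm triggers) = (84/625) / (1403/5000) = 672/1403

P(there is an intruder|the alarm triggers) = 672/1403 ≈ 47.90%


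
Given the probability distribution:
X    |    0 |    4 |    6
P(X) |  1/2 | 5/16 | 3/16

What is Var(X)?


E[X] = 19/8
E[X²] = 47/4
Var(X) = E[X²] - (E[X])² = 47/4 - 361/64 = 391/64

Var(X) = 391/64 ≈ 6.1094


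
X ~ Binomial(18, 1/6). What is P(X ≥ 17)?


P(X ≥ 17) = Σ P(X=i) for i=17..18
P(X=17) = 5/5642219814912
P(X=18) = 1/101559956668416
Sum = 91/101559956668416

P(X ≥ 17) = 91/101559956668416 ≈ 0.00%


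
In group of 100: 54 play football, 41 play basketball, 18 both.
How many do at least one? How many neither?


|A∪B| = 54+41-18 = 77
Neither = 100-77 = 23

At least one: 77; Neither: 23


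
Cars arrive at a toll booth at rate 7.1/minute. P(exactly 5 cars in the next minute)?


Poisson(λ=7.1): P(X=5) = e^(-λ)×λ^k/k!
= e^(-7.1) × 7.1^5 / 5!
≈ 0.0008251049233 × 18042.29351 / 120 ≈ 0.124057

P(X=5) ≈ 0.124057 ≈ 12.41%


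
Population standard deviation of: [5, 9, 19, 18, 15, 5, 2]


Mean = 73/7
  (5-73/7)²=1444/49
  (9-73/7)²=100/49
  (19-73/7)²=3600/49
  (18-73/7)²=2809/49
  (15-73/7)²=1024/49
  (5-73/7)²=1444/49
  (2-73/7)²=3481/49
Σ(x-μ)² = 1986/7
σ² = (1986/7)/7 = 1986/49

σ = √(1986/49) ≈ 6.3664


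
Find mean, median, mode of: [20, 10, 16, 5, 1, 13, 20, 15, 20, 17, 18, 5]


Sorted: [1, 5, 5, 10, 13, 15, 16, 17, 18, 20, 20, 20]
Mean = 160/12 = 40/3
Median = 31/2
Freq: {20: 3, 10: 1, 16: 1, 5: 2, 1: 1, 13: 1, 15: 1, 17: 1, 18: 1}
Mode: [20]

Mean=40/3, Median=31/2, Mode=20


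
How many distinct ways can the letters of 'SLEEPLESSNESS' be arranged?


Letters: 13, freq: {'S': 5, 'L': 2, 'E': 4, 'P': 1, 'N': 1}
13!/(5!×2!×4!×1!×1!) = 6227020800/5760 = 1081080

1081080


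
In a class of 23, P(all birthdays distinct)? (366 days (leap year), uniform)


P(all different) = Π(366-i)/366 for i=0..22
= (366/366)×(365/366)×...×(344/366)
= 0.493677

P ≈ 0.4937 ≈ 49.37%


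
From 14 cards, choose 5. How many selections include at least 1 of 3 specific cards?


Complement: C(14,5) - C(11,5) = 2002 - 462 = 1540

1540


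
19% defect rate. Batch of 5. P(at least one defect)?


P(all good) = (81/100)^5 = 3486784401/10000000000
P(≥1 defect) = 6513215599/10000000000

P = 6513215599/10000000000 ≈ 65.13%


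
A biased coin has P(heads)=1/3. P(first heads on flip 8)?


Geometric: P(X=8) = (1-p)^(k-1)×p = (2/3)^7×1/3 = 128/6561

P(X=8) = 128/6561 ≈ 1.95%


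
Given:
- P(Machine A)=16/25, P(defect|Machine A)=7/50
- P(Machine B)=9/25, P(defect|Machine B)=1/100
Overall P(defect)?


P(B) = Σ P(B|Aᵢ)×P(Aᵢ)
  7/50×16/25 = 56/625
  1/100×9/25 = 9/2500
Sum = 233/2500

P(defect) = 233/2500 ≈ 9.32%


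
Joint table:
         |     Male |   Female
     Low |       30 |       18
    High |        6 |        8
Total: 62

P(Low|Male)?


P(Low|Male) = 30/(30+6) = 30/36 = 5/6

P = 5/6 ≈ 83.33%


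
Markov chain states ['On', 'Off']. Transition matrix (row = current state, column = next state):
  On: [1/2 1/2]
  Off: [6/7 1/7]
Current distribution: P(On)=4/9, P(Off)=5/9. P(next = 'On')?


P(next=On) = Σᵢ P(now=i)×P(i→On)
= 4/9×1/2 + 5/9×6/7
= 2/9 + 10/21 = 44/63

P = 44/63 ≈ 0.6984


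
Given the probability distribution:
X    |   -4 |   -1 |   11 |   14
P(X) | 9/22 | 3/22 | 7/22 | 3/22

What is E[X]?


E[X] = Σ x·P(X=x)
= (-4)×(9/22) + (-1)×(3/22) + (11)×(7/22) + (14)×(3/22)
= 40/11

E[X] = 40/11


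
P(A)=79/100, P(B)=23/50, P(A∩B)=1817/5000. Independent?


P(A)×P(B) = 1817/5000
P(A∩B) = 1817/5000
Equal ✓ → Independent

Yes, independent


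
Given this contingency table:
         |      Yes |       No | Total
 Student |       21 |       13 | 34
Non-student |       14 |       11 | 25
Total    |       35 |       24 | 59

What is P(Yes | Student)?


P(Yes | Student) = 21/(21+13) = 21/34

P(Yes|Student) = 21/34 ≈ 61.76%


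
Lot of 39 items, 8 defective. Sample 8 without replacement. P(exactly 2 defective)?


Hypergeometric: C(8,2)×C(31,6)/C(39,8)
= 28×736281/61523748 = 44051/131461

P(X=2) = 44051/131461 ≈ 33.51%


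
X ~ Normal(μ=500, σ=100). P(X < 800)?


z = (800-500)/100 = 3.0
P(Z < 3.0) = 0.9987

P(X < 800) ≈ 0.9987


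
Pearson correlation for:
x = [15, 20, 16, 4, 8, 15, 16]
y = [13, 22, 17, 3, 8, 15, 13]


n=7, Σx=94, Σy=91, Σxy=1416, Σx²=1442, Σy²=1409
r = (7×1416 - 94×91)/√((7×1442 - 94²)(7×1409 - 91²))
= 1358/√(1258×1582) = 1358/√1990156 ≈ 1358/1410.7289 ≈ 0.9626

r ≈ 0.9626


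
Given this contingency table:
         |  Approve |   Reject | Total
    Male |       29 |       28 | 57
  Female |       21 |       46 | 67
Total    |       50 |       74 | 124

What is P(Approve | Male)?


P(Approve | Male) = 29/(29+28) = 29/57

P(Approve|Male) = 29/57 ≈ 50.88%


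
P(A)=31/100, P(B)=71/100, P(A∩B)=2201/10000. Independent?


P(A)×P(B) = 2201/10000
P(A∩B) = 2201/10000
Equal ✓ → Independent

Yes, independent


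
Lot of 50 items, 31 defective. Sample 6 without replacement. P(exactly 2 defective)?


Hypergeometric: C(31,2)×C(19,4)/C(50,6)
= 465×3876/15890700 = 30039/264845

P(X=2) = 30039/264845 ≈ 11.34%


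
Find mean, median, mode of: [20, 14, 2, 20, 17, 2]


Sorted: [2, 2, 14, 17, 20, 20]
Mean = 75/6 = 25/2
Median = 31/2
Freq: {20: 2, 14: 1, 2: 2, 17: 1}
Mode: [2, 20]

Mean=25/2, Median=31/2, Mode=[2, 20]


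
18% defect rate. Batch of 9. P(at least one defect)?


P(all good) = (41/50)^9 = 327381934393961/1953125000000000
P(≥1 defect) = 1625743065606039/1953125000000000

P = 1625743065606039/1953125000000000 ≈ 83.24%


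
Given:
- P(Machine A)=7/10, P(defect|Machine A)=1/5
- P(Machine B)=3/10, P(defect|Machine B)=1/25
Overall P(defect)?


P(B) = Σ P(B|Aᵢ)×P(Aᵢ)
  1/5×7/10 = 7/50
  1/25×3/10 = 3/250
Sum = 19/125

P(defect) = 19/125 ≈ 15.20%


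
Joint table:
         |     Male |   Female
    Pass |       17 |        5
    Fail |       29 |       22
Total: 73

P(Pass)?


P(Pass) = (17+5)/73 = 22/73

P(Pass) = 22/73 ≈ 30.14%


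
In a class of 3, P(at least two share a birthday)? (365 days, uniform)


P(all different) = Π(365-i)/365 for i=0..2
= 0.991796
P(match) = 1 - 0.991796 = 0.008204

P ≈ 0.0082 ≈ 0.82%


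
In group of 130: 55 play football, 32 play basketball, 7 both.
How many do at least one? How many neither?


|A∪B| = 55+32-7 = 80
Neither = 130-80 = 50

At least one: 80; Neither: 50


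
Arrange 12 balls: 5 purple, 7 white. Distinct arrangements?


12!/(5!×7!) = 792

792


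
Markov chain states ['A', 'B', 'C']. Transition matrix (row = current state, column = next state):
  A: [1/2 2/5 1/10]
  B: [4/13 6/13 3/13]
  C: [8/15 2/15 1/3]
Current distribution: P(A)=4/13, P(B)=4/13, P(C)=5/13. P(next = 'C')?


P(next=C) = Σᵢ P(now=i)×P(i→C)
= 4/13×1/10 + 4/13×3/13 + 5/13×1/3
= 2/65 + 12/169 + 5/39 = 583/2535

P = 583/2535 ≈ 0.2300


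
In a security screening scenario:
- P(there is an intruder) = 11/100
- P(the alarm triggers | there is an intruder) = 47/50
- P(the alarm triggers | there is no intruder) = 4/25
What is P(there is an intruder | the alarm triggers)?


Using Bayes' theorem:
P(A|B) = P(B|A)·P(A) / P(B)

P(the alarm triggers) = 47/50 × 11/100 + 4/25 × 89/100
= 517/5000 + 89/625 = 1229/5000

P(there is an intruder|the alarm triggers) = (517/5000) / (1229/5000) = 517/1229

P(there is an intruder|the alarm triggers) = 517/1229 ≈ 42.07%


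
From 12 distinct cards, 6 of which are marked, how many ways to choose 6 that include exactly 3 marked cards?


Choose 3 of the 6 marked cards and 3 of the other 6 cards:
C(6,3)×C(6,3) = 20×20 = 400

400


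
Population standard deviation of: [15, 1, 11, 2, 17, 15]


Mean = 61/6
  (15-61/6)²=841/36
  (1-61/6)²=3025/36
  (11-61/6)²=25/36
  (2-61/6)²=2401/36
  (17-61/6)²=1681/36
  (15-61/6)²=841/36
Σ(x-μ)² = 1469/6
σ² = (1469/6)/6 = 1469/36

σ = √(1469/36) ≈ 6.3879


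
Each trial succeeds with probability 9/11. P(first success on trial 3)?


Geometric: P(X=3) = (1-p)^(k-1)×p = (2/11)^2×9/11 = 36/1331

P(X=3) = 36/1331 ≈ 2.70%


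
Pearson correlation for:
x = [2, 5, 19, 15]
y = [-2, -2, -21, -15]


n=4, Σx=41, Σy=-40, Σxy=-638, Σx²=615, Σy²=674
r = (4×(-638) - 41×(-40))/√((4×615 - 41²)(4×674 - (-40)²))
= -912/√(779×1096) = -912/√853784 ≈ -912/924.0043 ≈ -0.9870

r ≈ -0.9870


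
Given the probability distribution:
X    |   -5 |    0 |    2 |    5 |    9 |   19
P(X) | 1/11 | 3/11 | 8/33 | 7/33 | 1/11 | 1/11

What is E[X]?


E[X] = Σ x·P(X=x)
= (-5)×(1/11) + (0)×(3/11) + (2)×(8/33) + (5)×(7/33) + (9)×(1/11) + (19)×(1/11)
= 40/11

E[X] = 40/11


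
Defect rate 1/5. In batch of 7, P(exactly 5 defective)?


Binomial: P(X=5) = C(7,5)×p^5×(1-p)^2
= 21 × 1/3125 × 16/25 = 336/78125

P(X=5) = 336/78125 ≈ 0.43%


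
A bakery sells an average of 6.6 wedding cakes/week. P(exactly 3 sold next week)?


Poisson(λ=6.6): P(X=3) = e^(-λ)×λ^k/k!
= e^(-6.6) × 6.6^3 / 3!
≈ 0.001360368038 × 287.496 / 6 ≈ 0.065183

P(X=3) ≈ 0.065183 ≈ 6.52%


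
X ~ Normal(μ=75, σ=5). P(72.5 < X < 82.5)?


z₁=(72.5-75)/5=-0.5, z₂=(82.5-75)/5=1.5
P = Φ(1.5) - Φ(-0.5) = 0.933193 - 0.308538 = 0.624655 ≈ 0.6247

P(72.5 < X < 82.5) ≈ 0.6247


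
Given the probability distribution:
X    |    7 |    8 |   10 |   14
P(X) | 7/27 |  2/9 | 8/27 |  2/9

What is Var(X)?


E[X] = 29/3
E[X²] = 901/9
Var(X) = E[X²] - (E[X])² = 901/9 - 841/9 = 20/3

Var(X) = 20/3 ≈ 6.6667


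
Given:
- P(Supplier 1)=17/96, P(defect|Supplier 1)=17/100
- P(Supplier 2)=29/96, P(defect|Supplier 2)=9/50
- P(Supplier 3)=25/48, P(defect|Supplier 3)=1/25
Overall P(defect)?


P(B) = Σ P(B|Aᵢ)×P(Aᵢ)
  17/100×17/96 = 289/9600
  9/50×29/96 = 87/1600
  1/25×25/48 = 1/48
Sum = 337/3200

P(defect) = 337/3200 ≈ 10.53%


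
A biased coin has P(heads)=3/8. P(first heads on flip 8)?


Geometric: P(X=8) = (1-p)^(k-1)×p = (5/8)^7×3/8 = 234375/16777216

P(X=8) = 234375/16777216 ≈ 1.40%


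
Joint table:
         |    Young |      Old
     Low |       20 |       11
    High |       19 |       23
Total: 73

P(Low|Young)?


P(Low|Young) = 20/(20+19) = 20/39

P = 20/39 ≈ 51.28%


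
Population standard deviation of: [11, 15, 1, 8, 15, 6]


Mean = 56/6 = 28/3
  (11-28/3)²=25/9
  (15-28/3)²=289/9
  (1-28/3)²=625/9
  (8-28/3)²=16/9
  (15-28/3)²=289/9
  (6-28/3)²=100/9
Σ(x-μ)² = 448/3
σ² = (448/3)/6 = 224/9

σ = √(224/9) ≈ 4.9889


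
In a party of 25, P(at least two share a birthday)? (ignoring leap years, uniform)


P(all different) = Π(365-i)/365 for i=0..24
= 0.431300
P(match) = 1 - 0.431300 = 0.568700

P ≈ 0.5687 ≈ 56.87%


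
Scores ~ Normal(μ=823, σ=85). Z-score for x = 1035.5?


z = (x - μ)/σ = (1035.5 - 823)/85 = 2.5

z = 2.5


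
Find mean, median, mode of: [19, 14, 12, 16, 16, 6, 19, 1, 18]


Sorted: [1, 6, 12, 14, 16, 16, 18, 19, 19]
Mean = 121/9
Median = 16
Freq: {19: 2, 14: 1, 12: 1, 16: 2, 6: 1, 1: 1, 18: 1}
Mode: [16, 19]

Mean=121/9, Median=16, Mode=[16, 19]


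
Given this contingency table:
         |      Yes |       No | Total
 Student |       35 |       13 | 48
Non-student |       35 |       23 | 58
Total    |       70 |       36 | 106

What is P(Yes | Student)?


P(Yes | Student) = 35/(35+13) = 35/48

P(Yes|Student) = 35/48 ≈ 72.92%


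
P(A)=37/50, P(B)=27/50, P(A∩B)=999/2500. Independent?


P(A)×P(B) = 999/2500
P(A∩B) = 999/2500
Equal ✓ → Independent

Yes, independent


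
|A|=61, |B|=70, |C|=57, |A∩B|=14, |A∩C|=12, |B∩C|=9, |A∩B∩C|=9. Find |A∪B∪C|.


|A∪B∪C| = 61+70+57-14-12-9+9 = 162

|A∪B∪C| = 162


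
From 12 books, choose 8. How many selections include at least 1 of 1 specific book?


Complement: C(12,8) - C(11,8) = 495 - 165 = 330

330


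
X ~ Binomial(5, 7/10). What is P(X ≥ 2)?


P(X ≥ 2) = Σ P(X=i) for i=2..5
P(X=2) = 1323/10000
P(X=3) = 3087/10000
P(X=4) = 7203/20000
P(X=5) = 16807/100000
Sum = 48461/50000

P(X ≥ 2) = 48461/50000 ≈ 96.92%


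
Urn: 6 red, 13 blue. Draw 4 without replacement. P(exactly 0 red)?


Hypergeometric: C(6,0)×C(13,4)/C(19,4)
= 1×715/3876 = 715/3876

P(X=0) = 715/3876 ≈ 18.45%


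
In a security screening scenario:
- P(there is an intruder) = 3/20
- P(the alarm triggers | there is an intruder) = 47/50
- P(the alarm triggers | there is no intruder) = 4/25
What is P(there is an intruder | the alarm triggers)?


Using Bayes' theorem:
P(A|B) = P(B|A)·P(A) / P(B)

P(the alarm triggers) = 47/50 × 3/20 + 4/25 × 17/20
= 141/1000 + 17/125 = 277/1000

P(there is an intruder|the alarm triggers) = (141/1000) / (277/1000) = 141/277

P(there is an intruder|the alarm triggers) = 141/277 ≈ 50.90%


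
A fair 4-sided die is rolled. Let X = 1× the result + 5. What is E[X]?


E[die] = (1+4)/2 = 5/2
E[X] = 1×5/2 + 5 = 15/2

E[X] = 15/2


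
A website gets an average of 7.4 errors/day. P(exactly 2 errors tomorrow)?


Poisson(λ=7.4): P(X=2) = e^(-λ)×λ^k/k!
= e^(-7.4) × 7.4^2 / 2!
≈ 0.0006112527611 × 54.76 / 2 ≈ 0.016736

P(X=2) ≈ 0.016736 ≈ 1.67%


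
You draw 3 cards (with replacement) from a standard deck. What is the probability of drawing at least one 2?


P(not a 2) = 48/52 = 12/13
P(none in 3 draws) = (12/13)^3 = 1728/2197
P(≥1 2) = 1 - 1728/2197 = 469/2197

P = 469/2197 ≈ 21.35%


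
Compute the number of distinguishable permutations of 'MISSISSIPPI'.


Letters: 11, freq: {'M': 1, 'I': 4, 'S': 4, 'P': 2}
11!/(1!×4!×4!×2!) = 39916800/1152 = 34650

34650


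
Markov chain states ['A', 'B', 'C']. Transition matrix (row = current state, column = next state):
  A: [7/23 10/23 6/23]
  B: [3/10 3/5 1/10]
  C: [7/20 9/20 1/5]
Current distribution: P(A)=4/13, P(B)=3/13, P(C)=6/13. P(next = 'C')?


P(next=C) = Σᵢ P(now=i)×P(i→C)
= 4/13×6/23 + 3/13×1/10 + 6/13×1/5
= 24/299 + 3/130 + 6/65 = 9/46

P = 9/46 ≈ 0.1957


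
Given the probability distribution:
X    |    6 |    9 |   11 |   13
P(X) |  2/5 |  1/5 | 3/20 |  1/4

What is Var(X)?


E[X] = 91/10
E[X²] = 91
Var(X) = E[X²] - (E[X])² = 91 - 8281/100 = 819/100

Var(X) = 819/100 ≈ 8.1900


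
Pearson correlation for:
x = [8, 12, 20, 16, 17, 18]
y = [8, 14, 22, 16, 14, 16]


n=6, Σx=91, Σy=90, Σxy=1454, Σx²=1477, Σy²=1452
r = (6×1454 - 91×90)/√((6×1477 - 91²)(6×1452 - 90²))
= 534/√(581×612) = 534/√355572 ≈ 534/596.2986 ≈ 0.8955

r ≈ 0.8955


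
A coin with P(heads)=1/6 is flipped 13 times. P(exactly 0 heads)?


Binomial: P(X=0) = C(13,0)×p^0×(1-p)^13
= 1 × 1 × 1220703125/13060694016 = 1220703125/13060694016

P(X=0) = 1220703125/13060694016 ≈ 9.35%


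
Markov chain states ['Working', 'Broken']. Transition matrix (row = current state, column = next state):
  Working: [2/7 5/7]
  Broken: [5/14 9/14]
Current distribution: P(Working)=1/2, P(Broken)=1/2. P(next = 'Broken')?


P(next=Broken) = Σᵢ P(now=i)×P(i→Broken)
= 1/2×5/7 + 1/2×9/14
= 5/14 + 9/28 = 19/28

P = 19/28 ≈ 0.6786


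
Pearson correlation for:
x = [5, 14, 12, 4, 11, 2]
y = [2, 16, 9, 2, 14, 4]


n=6, Σx=48, Σy=47, Σxy=512, Σx²=506, Σy²=557
r = (6×512 - 48×47)/√((6×506 - 48²)(6×557 - 47²))
= 816/√(732×1133) = 816/√829356 ≈ 816/910.6898 ≈ 0.8960

r ≈ 0.8960


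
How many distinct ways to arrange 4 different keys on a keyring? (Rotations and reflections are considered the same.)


Free circular arrangements: rotations and reflections both identified.
(n-1)!/2 = 3!/2 = 6/2 = 3

3


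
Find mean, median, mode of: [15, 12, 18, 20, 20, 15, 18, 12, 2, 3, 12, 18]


Sorted: [2, 3, 12, 12, 12, 15, 15, 18, 18, 18, 20, 20]
Mean = 165/12 = 55/4
Median = 15
Freq: {15: 2, 12: 3, 18: 3, 20: 2, 2: 1, 3: 1}
Mode: [12, 18]

Mean=55/4, Median=15, Mode=[12, 18]


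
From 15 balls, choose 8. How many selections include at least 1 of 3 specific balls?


Complement: C(15,8) - C(12,8) = 6435 - 495 = 5940

5940


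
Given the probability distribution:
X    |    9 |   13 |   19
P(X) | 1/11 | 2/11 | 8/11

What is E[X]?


E[X] = Σ x·P(X=x)
= (9)×(1/11) + (13)×(2/11) + (19)×(8/11)
= 17

E[X] = 17


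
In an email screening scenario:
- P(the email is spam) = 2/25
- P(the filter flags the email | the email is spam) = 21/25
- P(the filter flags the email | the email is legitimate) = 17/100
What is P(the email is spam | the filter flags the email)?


Using Bayes' theorem:
P(A|B) = P(B|A)·P(A) / P(B)

P(the filter flags the email) = 21/25 × 2/25 + 17/100 × 23/25
= 42/625 + 391/2500 = 559/2500

P(the email is spam|the filter flags the email) = (42/625) / (559/2500) = 168/559

P(the email is spam|the filter flags the email) = 168/559 ≈ 30.05%


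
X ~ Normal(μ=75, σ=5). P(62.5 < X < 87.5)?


z₁=(62.5-75)/5=-2.5, z₂=(87.5-75)/5=2.5
P = Φ(2.5) - Φ(-2.5) = 0.993790 - 0.006210 = 0.987580 ≈ 0.9876

P(62.5 < X < 87.5) ≈ 0.9876


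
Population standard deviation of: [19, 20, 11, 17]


Mean = 67/4
  (19-67/4)²=81/16
  (20-67/4)²=169/16
  (11-67/4)²=529/16
  (17-67/4)²=1/16
Σ(x-μ)² = 195/4
σ² = (195/4)/4 = 195/16

σ = √(195/16) ≈ 3.4911


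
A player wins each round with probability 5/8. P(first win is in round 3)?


Geometric: P(X=3) = (1-p)^(k-1)×p = (3/8)^2×5/8 = 45/512

P(X=3) = 45/512 ≈ 8.79%


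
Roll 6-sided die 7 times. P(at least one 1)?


P(no 1)^7 = (5/6)^7 = 78125/279936
P(≥1) = 1 - 78125/279936 = 201811/279936

P = 201811/279936 ≈ 72.09%


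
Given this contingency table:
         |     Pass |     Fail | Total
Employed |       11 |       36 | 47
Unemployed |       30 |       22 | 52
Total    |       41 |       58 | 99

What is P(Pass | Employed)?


P(Pass | Employed) = 11/(11+36) = 11/47

P(Pass|Employed) = 11/47 ≈ 23.40%


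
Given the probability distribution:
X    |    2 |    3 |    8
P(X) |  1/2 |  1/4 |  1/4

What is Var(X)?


E[X] = 15/4
E[X²] = 81/4
Var(X) = E[X²] - (E[X])² = 81/4 - 225/16 = 99/16

Var(X) = 99/16 ≈ 6.1875


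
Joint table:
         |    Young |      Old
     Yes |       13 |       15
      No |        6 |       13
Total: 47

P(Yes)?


P(Yes) = (13+15)/47 = 28/47

P(Yes) = 28/47 ≈ 59.57%


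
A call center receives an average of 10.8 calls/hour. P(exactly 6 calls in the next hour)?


Poisson(λ=10.8): P(X=6) = e^(-λ)×λ^k/k!
= e^(-10.8) × 10.8^6 / 6!
≈ 2.039950341e-05 × 1586874.32294 / 720 ≈ 0.044960

P(X=6) ≈ 0.044960 ≈ 4.50%


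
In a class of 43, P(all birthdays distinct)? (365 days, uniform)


P(all different) = Π(365-i)/365 for i=0..42
= (365/365)×(364/365)×...×(323/365)
= 0.076077

P ≈ 0.0761 ≈ 7.61%


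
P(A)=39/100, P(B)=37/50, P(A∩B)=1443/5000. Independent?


P(A)×P(B) = 1443/5000
P(A∩B) = 1443/5000
Equal ✓ → Independent

Yes, independent


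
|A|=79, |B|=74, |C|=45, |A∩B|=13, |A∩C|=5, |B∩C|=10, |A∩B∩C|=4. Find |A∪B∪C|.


|A∪B∪C| = 79+74+45-13-5-10+4 = 174

|A∪B∪C| = 174


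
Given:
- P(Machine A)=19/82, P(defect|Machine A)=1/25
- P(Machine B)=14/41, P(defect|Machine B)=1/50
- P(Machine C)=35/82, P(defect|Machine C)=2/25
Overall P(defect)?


P(B) = Σ P(B|Aᵢ)×P(Aᵢ)
  1/25×19/82 = 19/2050
  1/50×14/41 = 7/1025
  2/25×35/82 = 7/205
Sum = 103/2050

P(defect) = 103/2050 ≈ 5.02%


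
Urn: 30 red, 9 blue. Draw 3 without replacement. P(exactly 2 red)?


Hypergeometric: C(30,2)×C(9,1)/C(39,3)
= 435×9/9139 = 3915/9139

P(X=2) = 3915/9139 ≈ 42.84%


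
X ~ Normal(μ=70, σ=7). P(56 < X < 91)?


z₁=(56-70)/7=-2.0, z₂=(91-70)/7=3.0
P = Φ(3.0) - Φ(-2.0) = 0.998650 - 0.022750 = 0.975900 ≈ 0.9759

P(56 < X < 91) ≈ 0.9759


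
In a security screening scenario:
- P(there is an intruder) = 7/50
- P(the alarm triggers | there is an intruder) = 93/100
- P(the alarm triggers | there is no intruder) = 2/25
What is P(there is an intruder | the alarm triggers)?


Using Bayes' theorem:
P(A|B) = P(B|A)·P(A) / P(B)

P(the alarm triggers) = 93/100 × 7/50 + 2/25 × 43/50
= 651/5000 + 43/625 = 199/1000

P(there is an intruder|the alarm triggers) = (651/5000) / (199/1000) = 651/995

P(there is an intruder|the alarm triggers) = 651/995 ≈ 65.43%


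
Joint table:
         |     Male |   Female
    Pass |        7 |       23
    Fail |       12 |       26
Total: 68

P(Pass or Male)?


P(Pass∨Male) = P(Pass) + P(Male) - P(Pass∧Male)
= (30 + 19 - 7)/68 = 42/68 = 21/34

P = 21/34 ≈ 61.76%


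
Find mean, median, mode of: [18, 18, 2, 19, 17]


Sorted: [2, 17, 18, 18, 19]
Mean = 74/5
Median = 18
Freq: {18: 2, 2: 1, 19: 1, 17: 1}
Mode: [18]

Mean=74/5, Median=18, Mode=18


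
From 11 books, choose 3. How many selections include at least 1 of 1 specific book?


Complement: C(11,3) - C(10,3) = 165 - 120 = 45

45


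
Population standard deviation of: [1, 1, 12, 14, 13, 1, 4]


Mean = 46/7
  (1-46/7)²=1521/49
  (1-46/7)²=1521/49
  (12-46/7)²=1444/49
  (14-46/7)²=2704/49
  (13-46/7)²=2025/49
  (1-46/7)²=1521/49
  (4-46/7)²=324/49
Σ(x-μ)² = 1580/7
σ² = (1580/7)/7 = 1580/49

σ = √(1580/49) ≈ 5.6785


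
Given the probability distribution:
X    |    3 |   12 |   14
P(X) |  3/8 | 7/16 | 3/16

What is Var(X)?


E[X] = 9
E[X²] = 825/8
Var(X) = E[X²] - (E[X])² = 825/8 - 81 = 177/8

Var(X) = 177/8 ≈ 22.1250


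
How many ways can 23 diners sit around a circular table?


Circular arrangements of 23 distinct objects: fix one position to break rotational symmetry.
(n-1)! = 22! = 1124000727777607680000

1124000727777607680000


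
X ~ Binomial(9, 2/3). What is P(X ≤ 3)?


P(X ≤ 3) = Σ P(X=i) for i=0..3
P(X=0) = 1/19683
P(X=1) = 2/2187
P(X=2) = 16/2187
P(X=3) = 224/6561
Sum = 835/19683

P(X ≤ 3) = 835/19683 ≈ 4.24%


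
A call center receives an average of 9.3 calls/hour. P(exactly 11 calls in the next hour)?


Poisson(λ=9.3): P(X=11) = e^(-λ)×λ^k/k!
= e^(-9.3) × 9.3^11 / 11!
≈ 9.142423148e-05 × 45010354567.7 / 39916800 ≈ 0.103090

P(X=11) ≈ 0.103090 ≈ 10.31%


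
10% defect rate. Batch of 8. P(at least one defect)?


P(all good) = (9/10)^8 = 43046721/100000000
P(≥1 defect) = 56953279/100000000

P = 56953279/100000000 ≈ 56.95%


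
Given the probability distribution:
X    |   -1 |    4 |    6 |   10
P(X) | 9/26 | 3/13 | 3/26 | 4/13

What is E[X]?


E[X] = Σ x·P(X=x)
= (-1)×(9/26) + (4)×(3/13) + (6)×(3/26) + (10)×(4/13)
= 113/26

E[X] = 113/26


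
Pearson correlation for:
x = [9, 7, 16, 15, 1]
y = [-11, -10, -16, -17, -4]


n=5, Σx=48, Σy=-58, Σxy=-684, Σx²=612, Σy²=782
r = (5×(-684) - 48×(-58))/√((5×612 - 48²)(5×782 - (-58)²))
= -636/√(756×546) = -636/√412776 ≈ -636/642.4765 ≈ -0.9899

r ≈ -0.9899


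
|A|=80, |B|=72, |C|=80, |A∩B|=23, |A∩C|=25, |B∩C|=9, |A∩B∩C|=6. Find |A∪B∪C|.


|A∪B∪C| = 80+72+80-23-25-9+6 = 181

|A∪B∪C| = 181


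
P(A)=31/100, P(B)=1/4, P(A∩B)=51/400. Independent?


P(A)×P(B) = 31/400
P(A∩B) = 51/400
Not equal → NOT independent

No, not independent


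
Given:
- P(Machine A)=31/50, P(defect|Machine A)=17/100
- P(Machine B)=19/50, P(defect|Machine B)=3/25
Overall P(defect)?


P(B) = Σ P(B|Aᵢ)×P(Aᵢ)
  17/100×31/50 = 527/5000
  3/25×19/50 = 57/1250
Sum = 151/1000

P(defect) = 151/1000 ≈ 15.10%


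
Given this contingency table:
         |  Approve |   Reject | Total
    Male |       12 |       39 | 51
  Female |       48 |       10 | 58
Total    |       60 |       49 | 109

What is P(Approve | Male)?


P(Approve | Male) = 12/(12+39) = 12/51 = 4/17

P(Approve|Male) = 4/17 ≈ 23.53%


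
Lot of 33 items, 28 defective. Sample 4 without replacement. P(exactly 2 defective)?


Hypergeometric: C(28,2)×C(5,2)/C(33,4)
= 378×10/40920 = 63/682

P(X=2) = 63/682 ≈ 9.24%


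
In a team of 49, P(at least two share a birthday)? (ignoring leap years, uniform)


P(all different) = Π(365-i)/365 for i=0..48
= 0.034220
P(match) = 1 - 0.034220 = 0.965780

P ≈ 0.9658 ≈ 96.58%


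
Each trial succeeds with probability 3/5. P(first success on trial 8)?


Geometric: P(X=8) = (1-p)^(k-1)×p = (2/5)^7×3/5 = 384/390625

P(X=8) = 384/390625 ≈ 0.10%


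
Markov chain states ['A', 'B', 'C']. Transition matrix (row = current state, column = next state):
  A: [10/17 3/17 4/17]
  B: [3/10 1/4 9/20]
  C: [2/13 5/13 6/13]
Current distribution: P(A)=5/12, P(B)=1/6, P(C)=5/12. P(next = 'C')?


P(next=C) = Σᵢ P(now=i)×P(i→C)
= 5/12×4/17 + 1/6×9/20 + 5/12×6/13
= 5/51 + 3/40 + 5/26 = 9689/26520

P = 9689/26520 ≈ 0.3653


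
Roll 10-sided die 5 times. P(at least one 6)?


P(no 6)^5 = (9/10)^5 = 59049/100000
P(≥1) = 1 - 59049/100000 = 40951/100000

P = 40951/100000 ≈ 40.95%


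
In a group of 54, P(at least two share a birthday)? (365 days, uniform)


P(all different) = Π(365-i)/365 for i=0..53
= 0.016123
P(match) = 1 - 0.016123 = 0.983877

P ≈ 0.9839 ≈ 98.39%


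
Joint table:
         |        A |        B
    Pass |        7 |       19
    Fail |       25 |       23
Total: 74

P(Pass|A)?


P(Pass|A) = 7/(7+25) = 7/32

P = 7/32 ≈ 21.88%


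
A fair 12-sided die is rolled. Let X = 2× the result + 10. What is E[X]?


E[die] = (1+12)/2 = 13/2
E[X] = 2×13/2 + 10 = 23

E[X] = 23


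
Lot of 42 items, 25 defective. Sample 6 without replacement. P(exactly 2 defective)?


Hypergeometric: C(25,2)×C(17,4)/C(42,6)
= 300×2380/5245786 = 51000/374699

P(X=2) = 51000/374699 ≈ 13.61%


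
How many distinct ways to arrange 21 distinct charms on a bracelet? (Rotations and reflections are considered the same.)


Free circular arrangements: rotations and reflections both identified.
(n-1)!/2 = 20!/2 = 2432902008176640000/2 = 1216451004088320000

1216451004088320000


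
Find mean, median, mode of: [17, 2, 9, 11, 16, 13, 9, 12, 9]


Sorted: [2, 9, 9, 9, 11, 12, 13, 16, 17]
Mean = 98/9
Median = 11
Freq: {17: 1, 2: 1, 9: 3, 11: 1, 16: 1, 13: 1, 12: 1}
Mode: [9]

Mean=98/9, Median=11, Mode=9


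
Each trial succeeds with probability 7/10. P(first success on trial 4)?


Geometric: P(X=4) = (1-p)^(k-1)×p = (3/10)^3×7/10 = 189/10000

P(X=4) = 189/10000 ≈ 1.89%


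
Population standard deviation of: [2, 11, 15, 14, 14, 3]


Mean = 59/6
  (2-59/6)²=2209/36
  (11-59/6)²=49/36
  (15-59/6)²=961/36
  (14-59/6)²=625/36
  (14-59/6)²=625/36
  (3-59/6)²=1681/36
Σ(x-μ)² = 1025/6
σ² = (1025/6)/6 = 1025/36

σ = √(1025/36) ≈ 5.3359


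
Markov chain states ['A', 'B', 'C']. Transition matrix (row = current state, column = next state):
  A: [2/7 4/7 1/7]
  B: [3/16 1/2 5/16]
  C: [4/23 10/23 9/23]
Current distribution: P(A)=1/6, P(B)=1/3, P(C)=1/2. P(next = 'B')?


P(next=B) = Σᵢ P(now=i)×P(i→B)
= 1/6×4/7 + 1/3×1/2 + 1/2×10/23
= 2/21 + 1/6 + 5/23 = 463/966

P = 463/966 ≈ 0.4793


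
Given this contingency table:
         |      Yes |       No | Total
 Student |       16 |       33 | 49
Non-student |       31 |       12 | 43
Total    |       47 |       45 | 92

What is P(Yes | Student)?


P(Yes | Student) = 16/(16+33) = 16/49

P(Yes|Student) = 16/49 ≈ 32.65%


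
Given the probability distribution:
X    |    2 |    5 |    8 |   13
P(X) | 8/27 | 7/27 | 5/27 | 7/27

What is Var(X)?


E[X] = 182/27
E[X²] = 190/3
Var(X) = E[X²] - (E[X])² = 190/3 - 33124/729 = 13046/729

Var(X) = 13046/729 ≈ 17.8957


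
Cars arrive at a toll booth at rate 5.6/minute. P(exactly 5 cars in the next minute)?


Poisson(λ=5.6): P(X=5) = e^(-λ)×λ^k/k!
= e^(-5.6) × 5.6^5 / 5!
≈ 0.003697863716 × 5507.31776 / 120 ≈ 0.169711

P(X=5) ≈ 0.169711 ≈ 16.97%


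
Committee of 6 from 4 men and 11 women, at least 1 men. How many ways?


Count by #men:
  1M,5W: C(4,1)×C(11,5)=1848
  2M,4W: C(4,2)×C(11,4)=1980
  3M,3W: C(4,3)×C(11,3)=660
  4M,2W: C(4,4)×C(11,2)=55
Total = 4543

4543


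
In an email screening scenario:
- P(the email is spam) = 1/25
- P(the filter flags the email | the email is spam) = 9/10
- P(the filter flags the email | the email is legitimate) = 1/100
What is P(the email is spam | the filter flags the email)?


Using Bayes' theorem:
P(A|B) = P(B|A)·P(A) / P(B)

P(the filter flags the email) = 9/10 × 1/25 + 1/100 × 24/25
= 9/250 + 6/625 = 57/1250

P(the email is spam|the filter flags the email) = (9/250) / (57/1250) = 15/19

P(the email is spam|the filter flags the email) = 15/19 ≈ 78.95%


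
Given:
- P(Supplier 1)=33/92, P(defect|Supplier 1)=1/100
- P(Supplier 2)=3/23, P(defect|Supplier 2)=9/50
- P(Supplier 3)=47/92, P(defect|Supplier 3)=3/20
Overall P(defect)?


P(B) = Σ P(B|Aᵢ)×P(Aᵢ)
  1/100×33/92 = 33/9200
  9/50×3/23 = 27/1150
  3/20×47/92 = 141/1840
Sum = 477/4600

P(defect) = 477/4600 ≈ 10.37%


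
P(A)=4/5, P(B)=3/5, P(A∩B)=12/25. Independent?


P(A)×P(B) = 12/25
P(A∩B) = 12/25
Equal ✓ → Independent

Yes, independent


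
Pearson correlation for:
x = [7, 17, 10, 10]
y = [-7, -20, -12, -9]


n=4, Σx=44, Σy=-48, Σxy=-599, Σx²=538, Σy²=674
r = (4×(-599) - 44×(-48))/√((4×538 - 44²)(4×674 - (-48)²))
= -284/√(216×392) = -284/√84672 ≈ -284/290.9845 ≈ -0.9760

r ≈ -0.9760


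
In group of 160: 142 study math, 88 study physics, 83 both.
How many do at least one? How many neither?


|A∪B| = 142+88-83 = 147
Neither = 160-147 = 13

At least one: 147; Neither: 13


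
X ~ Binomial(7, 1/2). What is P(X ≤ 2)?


P(X ≤ 2) = Σ P(X=i) for i=0..2
P(X=0) = 1/128
P(X=1) = 7/128
P(X=2) = 21/128
Sum = 29/128

P(X ≤ 2) = 29/128 ≈ 22.66%


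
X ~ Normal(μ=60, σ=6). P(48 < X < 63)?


z₁=(48-60)/6=-2.0, z₂=(63-60)/6=0.5
P = Φ(0.5) - Φ(-2.0) = 0.691462 - 0.022750 = 0.668712 ≈ 0.6687

P(48 < X < 63) ≈ 0.6687


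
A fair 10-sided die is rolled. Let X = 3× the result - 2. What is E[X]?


E[die] = (1+10)/2 = 11/2
E[X] = 3×11/2 - 2 = 29/2

E[X] = 29/2


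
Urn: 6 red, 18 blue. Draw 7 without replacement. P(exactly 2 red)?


Hypergeometric: C(6,2)×C(18,5)/C(24,7)
= 15×8568/346104 = 1785/4807

P(X=2) = 1785/4807 ≈ 37.13%


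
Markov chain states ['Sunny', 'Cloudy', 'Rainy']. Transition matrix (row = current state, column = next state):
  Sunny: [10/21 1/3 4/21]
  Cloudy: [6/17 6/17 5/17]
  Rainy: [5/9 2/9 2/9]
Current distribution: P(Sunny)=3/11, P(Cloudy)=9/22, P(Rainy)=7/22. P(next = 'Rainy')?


P(next=Rainy) = Σᵢ P(now=i)×P(i→Rainy)
= 3/11×4/21 + 9/22×5/17 + 7/22×2/9
= 4/77 + 45/374 + 7/99 = 5725/23562

P = 5725/23562 ≈ 0.2430


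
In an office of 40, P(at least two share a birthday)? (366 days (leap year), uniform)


P(all different) = Π(366-i)/366 for i=0..39
= 0.109455
P(match) = 1 - 0.109455 = 0.890545

P ≈ 0.8905 ≈ 89.05%


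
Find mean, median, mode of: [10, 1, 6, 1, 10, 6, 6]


Sorted: [1, 1, 6, 6, 6, 10, 10]
Mean = 40/7
Median = 6
Freq: {10: 2, 1: 2, 6: 3}
Mode: [6]

Mean=40/7, Median=6, Mode=6


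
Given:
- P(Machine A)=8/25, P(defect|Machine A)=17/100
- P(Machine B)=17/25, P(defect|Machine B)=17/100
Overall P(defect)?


P(B) = Σ P(B|Aᵢ)×P(Aᵢ)
  17/100×8/25 = 34/625
  17/100×17/25 = 289/2500
Sum = 17/100

P(defect) = 17/100 ≈ 17.00%


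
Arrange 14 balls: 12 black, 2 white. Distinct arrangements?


14!/(12!×2!) = 91

91


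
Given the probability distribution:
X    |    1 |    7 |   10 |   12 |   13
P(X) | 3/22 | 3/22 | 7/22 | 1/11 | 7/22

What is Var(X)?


E[X] = 19/2
E[X²] = 211/2
Var(X) = E[X²] - (E[X])² = 211/2 - 361/4 = 61/4

Var(X) = 61/4 ≈ 15.2500
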